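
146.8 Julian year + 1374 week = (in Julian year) 173.1. Check: 1 Julian year = 31557600 s, so 146.8 Julian year = 146.8 * 31557600 = 4.6326557e+09 s. 1 week = 604800 s, so 1374 week = 1374 * 604800 = 8.309952e+08 s. Sum: 4.6326557e+09 + 8.309952e+08 = 5.4636509e+09 s. 1 Julian year = 31557600 s, so 5.4636509e+09 s = 5.4636509e+09 / 31557600 = 173.13265 Julian year ≈ 173.1 Julian year (4 s.f.).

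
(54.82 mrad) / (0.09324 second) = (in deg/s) 1 mrad = 0.001 rad, so 54.82 mrad = 54.82 * 0.001 = 0.05482 rad. 0.09324 second = 0.09324 s. Combine: 0.05482 rad / 0.09324 s = 0.58794509 rad/s. 1 deg/s = 0.017453293 rad/s, so 0.58794509 rad/s = 0.58794509 / 0.017453293 = 33.686772 deg/s ≈ 33.69 deg/s (4 s.f.). Final answer: 33.69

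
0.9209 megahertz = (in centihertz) 9.209e+07. Check: 1 megahertz = 1000000 Hz, so 0.9209 megahertz = 0.9209 * 1000000 = 920900 Hz. 1 centihertz = 0.01 Hz, so 920900 Hz = 920900 / 0.01 = 92090000 centihertz ≈ 9.209e+07 centihertz (4 s.f.).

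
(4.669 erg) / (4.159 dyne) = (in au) 7.504e-14. Check: 1 erg = 1e-07 J, so 4.669 erg = 4.669 * 1e-07 = 4.669e-07 J. 1 dyne = 1e-05 N, so 4.159 dyne = 4.159 * 1e-05 = 4.159e-05 N. Combine: 4.669e-07 J / 4.159e-05 N = 0.011226256 m. 1 au = 1.4959787e+11 m, so 0.011226256 m = 0.011226256 / 1.4959787e+11 = 7.5042888e-14 au ≈ 7.504e-14 au (4 s.f.).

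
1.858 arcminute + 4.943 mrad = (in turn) 0.0008727. Check: 1 arcminute = 0.00029088821 rad, so 1.858 arcminute = 1.858 * 0.00029088821 = 0.00054047029 rad. 1 mrad = 0.001 rad, so 4.943 mrad = 4.943 * 0.001 = 0.004943 rad. Sum: 0.00054047029 + 0.004943 = 0.0054834703 rad. 1 turn = 6.2831853 rad, so 0.0054834703 rad = 0.0054834703 / 6.2831853 = 0.0008727214 turn ≈ 0.0008727 turn (4 s.f.).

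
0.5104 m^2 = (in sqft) 1 sqft = 0.09290304 m^2, so 0.5104 m^2 = 0.5104 / 0.09290304 = 5.4938999 sqft ≈ 5.494 sqft (4 s.f.). Final answer: 5.494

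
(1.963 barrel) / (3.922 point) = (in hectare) 1 barrel = 0.15898729 m^3, so 1.963 barrel = 1.963 * 0.15898729 = 0.31209206 m^3. 1 point = 0.00035277778 m, so 3.922 point = 3.922 * 0.00035277778 = 0.0013835944 m. Combine: 0.31209206 m^3 / 0.0013835944 m = 225.56614 m^2. 1 hectare = 10000 m^2, so 225.56614 m^2 = 225.56614 / 10000 = 0.022556614 hectare ≈ 0.02256 hectare (4 s.f.). Final answer: 0.02256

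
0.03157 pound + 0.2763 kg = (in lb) 1 pound = 0.45359237 kg, so 0.03157 pound = 0.03157 * 0.45359237 = 0.014319911 kg. 0.2763 kg is already in kg. Sum: 0.014319911 + 0.2763 = 0.29061991 kg. 1 lb = 0.45359237 kg, so 0.29061991 kg = 0.29061991 / 0.45359237 = 0.64070723 lb ≈ 0.6407 lb (4 s.f.). Final answer: 0.6407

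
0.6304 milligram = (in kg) 1 milligram = 1e-06 kg, so 0.6304 milligram = 0.6304 * 1e-06 = 6.304e-07 kg. Result: 6.304e-07 kg. Final answer: 6.304e-07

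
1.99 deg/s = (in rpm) 0.3317. Check: 1 deg/s = 0.017453293 rad/s, so 1.99 deg/s = 1.99 * 0.017453293 = 0.034732052 rad/s. 1 rpm = 0.10471976 rad/s, so 0.034732052 rad/s = 0.034732052 / 0.10471976 = 0.33166667 rpm ≈ 0.3317 rpm (4 s.f.).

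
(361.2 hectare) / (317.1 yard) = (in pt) 1 hectare = 10000 m^2, so 361.2 hectare = 361.2 * 10000 = 3612000 m^2. 1 yard = 0.9144 m, so 317.1 yard = 317.1 * 0.9144 = 289.95624 m. Combine: 3612000 m^2 / 289.95624 m = 12457.052 m. 1 pt = 0.00035277778 m, so 12457.052 m = 12457.052 / 0.00035277778 = 35311329 pt ≈ 3.531e+07 pt (4 s.f.). Final answer: 3.531e+07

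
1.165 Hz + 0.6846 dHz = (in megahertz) 1.165 Hz is already in Hz. 1 dHz = 0.1 Hz, so 0.6846 dHz = 0.6846 * 0.1 = 0.06846 Hz. Sum: 1.165 + 0.06846 = 1.23346 Hz. 1 megahertz = 1000000 Hz, so 1.23346 Hz = 1.23346 / 1000000 = 1.23346e-06 megahertz ≈ 1.233e-06 megahertz (4 s.f.). Final answer: 1.233e-06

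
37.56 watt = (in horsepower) 37.56 watt = 37.56 W. 1 horsepower = 745.69987 W, so 37.56 W = 37.56 / 745.69987 = 0.05036879 horsepower ≈ 0.05037 horsepower (4 s.f.). Final answer: 0.05037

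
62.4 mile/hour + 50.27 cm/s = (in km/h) 102.2. Check: 1 mile/hour = 0.44704 m/s, so 62.4 mile/hour = 62.4 * 0.44704 = 27.895296 m/s. 1 cm/s = 0.01 m/s, so 50.27 cm/s = 50.27 * 0.01 = 0.5027 m/s. Sum: 27.895296 + 0.5027 = 28.397996 m/s. 1 km/h = 0.27777778 m/s, so 28.397996 m/s = 28.397996 / 0.27777778 = 102.23279 km/h ≈ 102.2 km/h (4 s.f.).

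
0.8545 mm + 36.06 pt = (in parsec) 4.4e-19. Check: 1 mm = 0.001 m, so 0.8545 mm = 0.8545 * 0.001 = 0.0008545 m. 1 pt = 0.00035277778 m, so 36.06 pt = 36.06 * 0.00035277778 = 0.012721167 m. Sum: 0.0008545 + 0.012721167 = 0.013575667 m. 1 parsec = 3.0856776e+16 m, so 0.013575667 m = 0.013575667 / 3.0856776e+16 = 4.3995739e-19 parsec ≈ 4.4e-19 parsec (4 s.f.).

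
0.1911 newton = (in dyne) 1.911e+04. Check: 0.1911 newton = 0.1911 N. 1 dyne = 1e-05 N, so 0.1911 N = 0.1911 / 1e-05 = 19110 dyne ≈ 1.911e+04 dyne (4 s.f.).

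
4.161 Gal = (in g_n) 1 Gal = 0.01 m/s^2, so 4.161 Gal = 4.161 * 0.01 = 0.04161 m/s^2. 1 g_n = 9.80665 m/s^2, so 0.04161 m/s^2 = 0.04161 / 9.80665 = 0.0042430392 g_n ≈ 0.004243 g_n (4 s.f.). Final answer: 0.004243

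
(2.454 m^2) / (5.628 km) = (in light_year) 4.609e-20. Check: 2.454 m^2 is already in m^2. 1 km = 1000 m, so 5.628 km = 5.628 * 1000 = 5628 m. Combine: 2.454 m^2 / 5628 m = 0.00043603412 m. 1 light_year = 9.4607305e+15 m, so 0.00043603412 m = 0.00043603412 / 9.4607305e+15 = 4.6088842e-20 light_year ≈ 4.609e-20 light_year (4 s.f.).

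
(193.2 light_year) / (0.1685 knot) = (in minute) 1 light_year = 9.4607305e+15 m, so 193.2 light_year = 193.2 * 9.4607305e+15 = 1.8278131e+18 m. 1 knot = 0.51444444 m/s, so 0.1685 knot = 0.1685 * 0.51444444 = 0.086683889 m/s. Combine: 1.8278131e+18 m / 0.086683889 m/s = 2.1085961e+19 s. 1 minute = 60 s, so 2.1085961e+19 s = 2.1085961e+19 / 60 = 3.5143269e+17 minute ≈ 3.514e+17 minute (4 s.f.). Final answer: 3.514e+17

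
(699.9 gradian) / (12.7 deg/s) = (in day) 0.0005741. Check: 1 gradian = 0.015707963 rad, so 699.9 gradian = 699.9 * 0.015707963 = 10.994003 rad. 1 deg/s = 0.017453293 rad/s, so 12.7 deg/s = 12.7 * 0.017453293 = 0.22165682 rad/s. Combine: 10.994003 rad / 0.22165682 rad/s = 49.599213 s. 1 day = 86400 s, so 49.599213 s = 49.599213 / 86400 = 0.00057406496 day ≈ 0.0005741 day (4 s.f.).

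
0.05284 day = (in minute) 76.09. Check: 1 day = 86400 s, so 0.05284 day = 0.05284 * 86400 = 4565.376 s. 1 minute = 60 s, so 4565.376 s = 4565.376 / 60 = 76.0896 minute ≈ 76.09 minute (4 s.f.).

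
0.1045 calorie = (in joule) 1 calorie = 4.184 J, so 0.1045 calorie = 0.1045 * 4.184 = 0.437228 J. 0.437228 J = 0.437228 joule ≈ 0.4372 joule (4 s.f.). Final answer: 0.4372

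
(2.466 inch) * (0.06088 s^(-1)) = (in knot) 0.007412. Check: 1 inch = 0.0254 m, so 2.466 inch = 2.466 * 0.0254 = 0.0626364 m. 0.06088 s^(-1) = 0.06088 Hz. Combine: 0.0626364 m * 0.06088 Hz = 0.003813304 m/s. 1 knot = 0.51444444 m/s, so 0.003813304 m/s = 0.003813304 / 0.51444444 = 0.00741247 knot ≈ 0.007412 knot (4 s.f.).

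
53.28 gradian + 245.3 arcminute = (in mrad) 908.3. Check: 1 gradian = 0.015707963 rad, so 53.28 gradian = 53.28 * 0.015707963 = 0.83692028 rad. 1 arcminute = 0.00029088821 rad, so 245.3 arcminute = 245.3 * 0.00029088821 = 0.071354878 rad. Sum: 0.83692028 + 0.071354878 = 0.90827516 rad. 1 mrad = 0.001 rad, so 0.90827516 rad = 0.90827516 / 0.001 = 908.27516 mrad ≈ 908.3 mrad (4 s.f.).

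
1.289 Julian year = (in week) 1 Julian year = 31557600 s, so 1.289 Julian year = 1.289 * 31557600 = 40677746 s. 1 week = 604800 s, so 40677746 s = 40677746 / 604800 = 67.258179 week ≈ 67.26 week (4 s.f.). Final answer: 67.26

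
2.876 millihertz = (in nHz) 2.876e+06. Check: 1 millihertz = 0.001 Hz, so 2.876 millihertz = 2.876 * 0.001 = 0.002876 Hz. 1 nHz = 1e-09 Hz, so 0.002876 Hz = 0.002876 / 1e-09 = 2876000 nHz ≈ 2.876e+06 nHz (4 s.f.).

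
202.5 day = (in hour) 1 day = 86400 s, so 202.5 day = 202.5 * 86400 = 17496000 s. 1 hour = 3600 s, so 17496000 s = 17496000 / 3600 = 4860 hour. Final answer: 4860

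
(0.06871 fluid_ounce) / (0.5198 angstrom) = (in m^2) 1 fluid_ounce = 2.957353e-05 m^3, so 0.06871 fluid_ounce = 0.06871 * 2.957353e-05 = 2.0319972e-06 m^3. 1 angstrom = 1e-10 m, so 0.5198 angstrom = 0.5198 * 1e-10 = 5.198e-11 m. Combine: 2.0319972e-06 m^3 / 5.198e-11 m = 39091.905 m^2. Result: 39091.905 m^2 ≈ 3.909e+04 m^2 (4 s.f.). Final answer: 3.909e+04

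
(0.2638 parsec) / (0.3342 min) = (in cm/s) 1 parsec = 3.0856776e+16 m, so 0.2638 parsec = 0.2638 * 3.0856776e+16 = 8.1400175e+15 m. 1 min = 60 s, so 0.3342 min = 0.3342 * 60 = 20.052 s. Combine: 8.1400175e+15 m / 20.052 s = 4.0594541e+14 m/s. 1 cm/s = 0.01 m/s, so 4.0594541e+14 m/s = 4.0594541e+14 / 0.01 = 4.0594541e+16 cm/s ≈ 4.059e+16 cm/s (4 s.f.). Final answer: 4.059e+16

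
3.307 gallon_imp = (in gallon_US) 1 gallon_imp = 0.00454609 m^3, so 3.307 gallon_imp = 3.307 * 0.00454609 = 0.01503392 m^3. 1 gallon_US = 0.0037854118 m^3, so 0.01503392 m^3 = 0.01503392 / 0.0037854118 = 3.9715414 gallon_US ≈ 3.972 gallon_US (4 s.f.). Final answer: 3.972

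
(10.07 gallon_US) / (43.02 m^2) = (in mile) 1 gallon_US = 0.0037854118 m^3, so 10.07 gallon_US = 10.07 * 0.0037854118 = 0.038119097 m^3. 43.02 m^2 is already in m^2. Combine: 0.038119097 m^3 / 43.02 m^2 = 0.00088607849 m. 1 mile = 1609.344 m, so 0.00088607849 m = 0.00088607849 / 1609.344 = 5.5058365e-07 mile ≈ 5.506e-07 mile (4 s.f.). Final answer: 5.506e-07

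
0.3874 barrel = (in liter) 1 barrel = 0.15898729 m^3, so 0.3874 barrel = 0.3874 * 0.15898729 = 0.061591678 m^3. 1 liter = 0.001 m^3, so 0.061591678 m^3 = 0.061591678 / 0.001 = 61.591678 liter ≈ 61.59 liter (4 s.f.). Final answer: 61.59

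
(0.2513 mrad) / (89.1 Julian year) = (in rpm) 1 mrad = 0.001 rad, so 0.2513 mrad = 0.2513 * 0.001 = 0.0002513 rad. 1 Julian year = 31557600 s, so 89.1 Julian year = 89.1 * 31557600 = 2.8117822e+09 s. Combine: 0.0002513 rad / 2.8117822e+09 s = 8.9373922e-14 rad/s. 1 rpm = 0.10471976 rad/s, so 8.9373922e-14 rad/s = 8.9373922e-14 / 0.10471976 = 8.5345809e-13 rpm ≈ 8.535e-13 rpm (4 s.f.). Final answer: 8.535e-13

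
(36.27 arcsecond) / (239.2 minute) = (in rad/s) 1 arcsecond = 4.8481368e-06 rad, so 36.27 arcsecond = 36.27 * 4.8481368e-06 = 0.00017584192 rad. 1 minute = 60 s, so 239.2 minute = 239.2 * 60 = 14352 s. Combine: 0.00017584192 rad / 14352 s = 1.2252085e-08 rad/s. Result: 1.2252085e-08 rad/s ≈ 1.225e-08 rad/s (4 s.f.). Final answer: 1.225e-08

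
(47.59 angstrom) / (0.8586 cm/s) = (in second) 1 angstrom = 1e-10 m, so 47.59 angstrom = 47.59 * 1e-10 = 4.759e-09 m. 1 cm/s = 0.01 m/s, so 0.8586 cm/s = 0.8586 * 0.01 = 0.008586 m/s. Combine: 4.759e-09 m / 0.008586 m/s = 5.542744e-07 s. 5.542744e-07 s = 5.542744e-07 second ≈ 5.543e-07 second (4 s.f.). Final answer: 5.543e-07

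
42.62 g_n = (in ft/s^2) 1371. Check: 1 g_n = 9.80665 m/s^2, so 42.62 g_n = 42.62 * 9.80665 = 417.95942 m/s^2. 1 ft/s^2 = 0.3048 m/s^2, so 417.95942 m/s^2 = 417.95942 / 0.3048 = 1371.2579 ft/s^2 ≈ 1371 ft/s^2 (4 s.f.).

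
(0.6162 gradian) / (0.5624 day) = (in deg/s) 1 gradian = 0.015707963 rad, so 0.6162 gradian = 0.6162 * 0.015707963 = 0.009679247 rad. 1 day = 86400 s, so 0.5624 day = 0.5624 * 86400 = 48591.36 s. Combine: 0.009679247 rad / 48591.36 s = 1.9919687e-07 rad/s. 1 deg/s = 0.017453293 rad/s, so 1.9919687e-07 rad/s = 1.9919687e-07 / 0.017453293 = 1.141314e-05 deg/s ≈ 1.141e-05 deg/s (4 s.f.). Final answer: 1.141e-05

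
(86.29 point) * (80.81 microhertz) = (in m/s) 2.46e-06. Check: 1 point = 0.00035277778 m, so 86.29 point = 86.29 * 0.00035277778 = 0.030441194 m. 1 microhertz = 1e-06 Hz, so 80.81 microhertz = 80.81 * 1e-06 = 8.081e-05 Hz. Combine: 0.030441194 m * 8.081e-05 Hz = 2.4599529e-06 m/s. Result: 2.4599529e-06 m/s ≈ 2.46e-06 m/s (4 s.f.).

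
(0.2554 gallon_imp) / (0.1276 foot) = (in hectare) 2.985e-06. Check: 1 gallon_imp = 0.00454609 m^3, so 0.2554 gallon_imp = 0.2554 * 0.00454609 = 0.0011610714 m^3. 1 foot = 0.3048 m, so 0.1276 foot = 0.1276 * 0.3048 = 0.03889248 m. Combine: 0.0011610714 m^3 / 0.03889248 m = 0.029853365 m^2. 1 hectare = 10000 m^2, so 0.029853365 m^2 = 0.029853365 / 10000 = 2.9853365e-06 hectare ≈ 2.985e-06 hectare (4 s.f.).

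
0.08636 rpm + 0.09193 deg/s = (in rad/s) 1 rpm = 0.10471976 rad/s, so 0.08636 rpm = 0.08636 * 0.10471976 = 0.0090435981 rad/s. 1 deg/s = 0.017453293 rad/s, so 0.09193 deg/s = 0.09193 * 0.017453293 = 0.0016044812 rad/s. Sum: 0.0090435981 + 0.0016044812 = 0.010648079 rad/s. Result: 0.010648079 rad/s ≈ 0.01065 rad/s (4 s.f.). Final answer: 0.01065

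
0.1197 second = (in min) 0.1197 second = 0.1197 s. 1 min = 60 s, so 0.1197 s = 0.1197 / 60 = 0.001995 min. Final answer: 0.001995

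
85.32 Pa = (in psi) 1 psi = 6894.7573 Pa, so 85.32 Pa = 85.32 / 6894.7573 = 0.01237462 psi ≈ 0.01237 psi (4 s.f.). Final answer: 0.01237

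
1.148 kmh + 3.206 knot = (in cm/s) 196.8. Check: 1 kmh = 0.27777778 m/s, so 1.148 kmh = 1.148 * 0.27777778 = 0.31888889 m/s. 1 knot = 0.51444444 m/s, so 3.206 knot = 3.206 * 0.51444444 = 1.6493089 m/s. Sum: 0.31888889 + 1.6493089 = 1.9681978 m/s. 1 cm/s = 0.01 m/s, so 1.9681978 m/s = 1.9681978 / 0.01 = 196.81978 cm/s ≈ 196.8 cm/s (4 s.f.).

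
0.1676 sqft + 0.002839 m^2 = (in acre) 1 sqft = 0.09290304 m^2, so 0.1676 sqft = 0.1676 * 0.09290304 = 0.01557055 m^2. 0.002839 m^2 is already in m^2. Sum: 0.01557055 + 0.002839 = 0.01840955 m^2. 1 acre = 4046.8564 m^2, so 0.01840955 m^2 = 0.01840955 / 4046.8564 = 4.5490988e-06 acre ≈ 4.549e-06 acre (4 s.f.). Final answer: 4.549e-06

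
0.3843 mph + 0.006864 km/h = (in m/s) 0.1737. Check: 1 mph = 0.44704 m/s, so 0.3843 mph = 0.3843 * 0.44704 = 0.17179747 m/s. 1 km/h = 0.27777778 m/s, so 0.006864 km/h = 0.006864 * 0.27777778 = 0.0019066667 m/s. Sum: 0.17179747 + 0.0019066667 = 0.17370414 m/s. Result: 0.17370414 m/s ≈ 0.1737 m/s (4 s.f.).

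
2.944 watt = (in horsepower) 2.944 watt = 2.944 W. 1 horsepower = 745.69987 W, so 2.944 W = 2.944 / 745.69987 = 0.003947969 horsepower ≈ 0.003948 horsepower (4 s.f.). Final answer: 0.003948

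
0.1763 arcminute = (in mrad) 1 arcminute = 0.00029088821 rad, so 0.1763 arcminute = 0.1763 * 0.00029088821 = 5.1283591e-05 rad. 1 mrad = 0.001 rad, so 5.1283591e-05 rad = 5.1283591e-05 / 0.001 = 0.051283591 mrad ≈ 0.05128 mrad (4 s.f.). Final answer: 0.05128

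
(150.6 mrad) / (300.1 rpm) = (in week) 7.924e-09. Check: 1 mrad = 0.001 rad, so 150.6 mrad = 150.6 * 0.001 = 0.1506 rad. 1 rpm = 0.10471976 rad/s, so 300.1 rpm = 300.1 * 0.10471976 = 31.426399 rad/s. Combine: 0.1506 rad / 31.426399 rad/s = 0.0047921495 s. 1 week = 604800 s, so 0.0047921495 s = 0.0047921495 / 604800 = 7.9235276e-09 week ≈ 7.924e-09 week (4 s.f.).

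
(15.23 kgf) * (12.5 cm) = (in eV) 1 kgf = 9.80665 N, so 15.23 kgf = 15.23 * 9.80665 = 149.35528 N. 1 cm = 0.01 m, so 12.5 cm = 12.5 * 0.01 = 0.125 m. Combine: 149.35528 N * 0.125 m = 18.66941 J. 1 eV = 1.6021766e-19 J, so 18.66941 J = 18.66941 / 1.6021766e-19 = 1.1652529e+20 eV ≈ 1.165e+20 eV (4 s.f.). Final answer: 1.165e+20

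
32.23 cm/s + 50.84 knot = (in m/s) 1 cm/s = 0.01 m/s, so 32.23 cm/s = 32.23 * 0.01 = 0.3223 m/s. 1 knot = 0.51444444 m/s, so 50.84 knot = 50.84 * 0.51444444 = 26.154356 m/s. Sum: 0.3223 + 26.154356 = 26.476656 m/s. Result: 26.476656 m/s ≈ 26.48 m/s (4 s.f.). Final answer: 26.48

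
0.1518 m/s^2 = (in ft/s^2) 1 ft/s^2 = 0.3048 m/s^2, so 0.1518 m/s^2 = 0.1518 / 0.3048 = 0.4980315 ft/s^2 ≈ 0.498 ft/s^2 (4 s.f.). Final answer: 0.498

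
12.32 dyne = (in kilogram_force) 1.256e-05. Check: 1 dyne = 1e-05 N, so 12.32 dyne = 12.32 * 1e-05 = 0.0001232 N. 1 kilogram_force = 9.80665 N, so 0.0001232 N = 0.0001232 / 9.80665 = 1.2562904e-05 kilogram_force ≈ 1.256e-05 kilogram_force (4 s.f.).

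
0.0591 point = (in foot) 1 point = 0.00035277778 m, so 0.0591 point = 0.0591 * 0.00035277778 = 2.0849167e-05 m. 1 foot = 0.3048 m, so 2.0849167e-05 m = 2.0849167e-05 / 0.3048 = 6.8402778e-05 foot ≈ 6.84e-05 foot (4 s.f.). Final answer: 6.84e-05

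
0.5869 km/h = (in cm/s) 1 km/h = 0.27777778 m/s, so 0.5869 km/h = 0.5869 * 0.27777778 = 0.16302778 m/s. 1 cm/s = 0.01 m/s, so 0.16302778 m/s = 0.16302778 / 0.01 = 16.302778 cm/s ≈ 16.3 cm/s (4 s.f.). Final answer: 16.3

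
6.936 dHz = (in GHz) 1 dHz = 0.1 Hz, so 6.936 dHz = 6.936 * 0.1 = 0.6936 Hz. 1 GHz = 1e+09 Hz, so 0.6936 Hz = 0.6936 / 1e+09 = 6.936e-10 GHz. Final answer: 6.936e-10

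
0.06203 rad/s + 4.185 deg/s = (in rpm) 1.29. Check: 0.06203 rad/s is already in rad/s. 1 deg/s = 0.017453293 rad/s, so 4.185 deg/s = 4.185 * 0.017453293 = 0.073042029 rad/s. Sum: 0.06203 + 0.073042029 = 0.13507203 rad/s. 1 rpm = 0.10471976 rad/s, so 0.13507203 rad/s = 0.13507203 / 0.10471976 = 1.2898429 rpm ≈ 1.29 rpm (4 s.f.).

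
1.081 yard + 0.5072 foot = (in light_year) 1.208e-16. Check: 1 yard = 0.9144 m, so 1.081 yard = 1.081 * 0.9144 = 0.9884664 m. 1 foot = 0.3048 m, so 0.5072 foot = 0.5072 * 0.3048 = 0.15459456 m. Sum: 0.9884664 + 0.15459456 = 1.143061 m. 1 light_year = 9.4607305e+15 m, so 1.143061 m = 1.143061 / 9.4607305e+15 = 1.2082164e-16 light_year ≈ 1.208e-16 light_year (4 s.f.).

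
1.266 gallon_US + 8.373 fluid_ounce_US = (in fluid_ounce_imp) 177.4. Check: 1 gallon_US = 0.0037854118 m^3, so 1.266 gallon_US = 1.266 * 0.0037854118 = 0.0047923313 m^3. 1 fluid_ounce_US = 2.957353e-05 m^3, so 8.373 fluid_ounce_US = 8.373 * 2.957353e-05 = 0.00024761916 m^3. Sum: 0.0047923313 + 0.00024761916 = 0.0050399505 m^3. 1 fluid_ounce_imp = 2.8413063e-05 m^3, so 0.0050399505 m^3 = 0.0050399505 / 2.8413063e-05 = 177.38146 fluid_ounce_imp ≈ 177.4 fluid_ounce_imp (4 s.f.).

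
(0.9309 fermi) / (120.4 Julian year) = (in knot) 1 fermi = 1e-15 m, so 0.9309 fermi = 0.9309 * 1e-15 = 9.309e-16 m. 1 Julian year = 31557600 s, so 120.4 Julian year = 120.4 * 31557600 = 3.799535e+09 s. Combine: 9.309e-16 m / 3.799535e+09 s = 2.4500366e-25 m/s. 1 knot = 0.51444444 m/s, so 2.4500366e-25 m/s = 2.4500366e-25 / 0.51444444 = 4.7624902e-25 knot ≈ 4.762e-25 knot (4 s.f.). Final answer: 4.762e-25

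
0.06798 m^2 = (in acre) 1 acre = 4046.8564 m^2, so 0.06798 m^2 = 0.06798 / 4046.8564 = 1.6798224e-05 acre ≈ 1.68e-05 acre (4 s.f.). Final answer: 1.68e-05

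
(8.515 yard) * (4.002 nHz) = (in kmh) 1.122e-07. Check: 1 yard = 0.9144 m, so 8.515 yard = 8.515 * 0.9144 = 7.786116 m. 1 nHz = 1e-09 Hz, so 4.002 nHz = 4.002 * 1e-09 = 4.002e-09 Hz. Combine: 7.786116 m * 4.002e-09 Hz = 3.1160036e-08 m/s. 1 kmh = 0.27777778 m/s, so 3.1160036e-08 m/s = 3.1160036e-08 / 0.27777778 = 1.1217613e-07 kmh ≈ 1.122e-07 kmh (4 s.f.).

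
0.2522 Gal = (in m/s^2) 1 Gal = 0.01 m/s^2, so 0.2522 Gal = 0.2522 * 0.01 = 0.002522 m/s^2. Result: 0.002522 m/s^2. Final answer: 0.002522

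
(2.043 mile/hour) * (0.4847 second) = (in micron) 4.427e+05. Check: 1 mile/hour = 0.44704 m/s, so 2.043 mile/hour = 2.043 * 0.44704 = 0.91330272 m/s. 0.4847 second = 0.4847 s. Combine: 0.91330272 m/s * 0.4847 s = 0.44267783 m. 1 micron = 1e-06 m, so 0.44267783 m = 0.44267783 / 1e-06 = 442677.83 micron ≈ 4.427e+05 micron (4 s.f.).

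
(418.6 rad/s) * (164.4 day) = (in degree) 418.6 rad/s is already in rad/s. 1 day = 86400 s, so 164.4 day = 164.4 * 86400 = 14204160 s. Combine: 418.6 rad/s * 14204160 s = 5.9458614e+09 rad. 1 degree = 0.017453293 rad, so 5.9458614e+09 rad = 5.9458614e+09 / 0.017453293 = 3.4067276e+11 degree ≈ 3.407e+11 degree (4 s.f.). Final answer: 3.407e+11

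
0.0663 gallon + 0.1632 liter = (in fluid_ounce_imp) 1 gallon = 0.0037854118 m^3, so 0.0663 gallon = 0.0663 * 0.0037854118 = 0.0002509728 m^3. 1 liter = 0.001 m^3, so 0.1632 liter = 0.1632 * 0.001 = 0.0001632 m^3. Sum: 0.0002509728 + 0.0001632 = 0.0004141728 m^3. 1 fluid_ounce_imp = 2.8413063e-05 m^3, so 0.0004141728 m^3 = 0.0004141728 / 2.8413063e-05 = 14.576845 fluid_ounce_imp ≈ 14.58 fluid_ounce_imp (4 s.f.). Final answer: 14.58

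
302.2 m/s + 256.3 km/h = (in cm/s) 3.734e+04. Check: 302.2 m/s is already in m/s. 1 km/h = 0.27777778 m/s, so 256.3 km/h = 256.3 * 0.27777778 = 71.194444 m/s. Sum: 302.2 + 71.194444 = 373.39444 m/s. 1 cm/s = 0.01 m/s, so 373.39444 m/s = 373.39444 / 0.01 = 37339.444 cm/s ≈ 3.734e+04 cm/s (4 s.f.).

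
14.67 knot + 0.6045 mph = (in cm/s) 1 knot = 0.51444444 m/s, so 14.67 knot = 14.67 * 0.51444444 = 7.5469 m/s. 1 mph = 0.44704 m/s, so 0.6045 mph = 0.6045 * 0.44704 = 0.27023568 m/s. Sum: 7.5469 + 0.27023568 = 7.8171357 m/s. 1 cm/s = 0.01 m/s, so 7.8171357 m/s = 7.8171357 / 0.01 = 781.71357 cm/s ≈ 781.7 cm/s (4 s.f.). Final answer: 781.7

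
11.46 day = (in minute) 1.65e+04. Check: 1 day = 86400 s, so 11.46 day = 11.46 * 86400 = 990144 s. 1 minute = 60 s, so 990144 s = 990144 / 60 = 16502.4 minute ≈ 1.65e+04 minute (4 s.f.).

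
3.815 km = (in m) 3815. Check: 1 km = 1000 m, so 3.815 km = 3.815 * 1000 = 3815 m. Result: 3815 m.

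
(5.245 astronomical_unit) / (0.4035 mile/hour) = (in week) 7.192e+06. Check: 1 astronomical_unit = 1.4959787e+11 m, so 5.245 astronomical_unit = 5.245 * 1.4959787e+11 = 7.8464083e+11 m. 1 mile/hour = 0.44704 m/s, so 0.4035 mile/hour = 0.4035 * 0.44704 = 0.18038064 m/s. Combine: 7.8464083e+11 m / 0.18038064 m/s = 4.3499171e+12 s. 1 week = 604800 s, so 4.3499171e+12 s = 4.3499171e+12 / 604800 = 7192323.3 week ≈ 7.192e+06 week (4 s.f.).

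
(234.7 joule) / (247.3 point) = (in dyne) 2.69e+08. Check: 234.7 joule = 234.7 J. 1 point = 0.00035277778 m, so 247.3 point = 247.3 * 0.00035277778 = 0.087241944 m. Combine: 234.7 J / 0.087241944 m = 2690.2197 N. 1 dyne = 1e-05 N, so 2690.2197 N = 2690.2197 / 1e-05 = 2.6902197e+08 dyne ≈ 2.69e+08 dyne (4 s.f.).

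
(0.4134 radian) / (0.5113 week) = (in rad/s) 1.337e-06. Check: 0.4134 radian = 0.4134 rad. 1 week = 604800 s, so 0.5113 week = 0.5113 * 604800 = 309234.24 s. Combine: 0.4134 rad / 309234.24 s = 1.3368507e-06 rad/s. Result: 1.3368507e-06 rad/s ≈ 1.337e-06 rad/s (4 s.f.).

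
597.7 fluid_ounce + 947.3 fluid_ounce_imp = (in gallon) 11.78. Check: 1 fluid_ounce = 2.957353e-05 m^3, so 597.7 fluid_ounce = 597.7 * 2.957353e-05 = 0.017676099 m^3. 1 fluid_ounce_imp = 2.8413063e-05 m^3, so 947.3 fluid_ounce_imp = 947.3 * 2.8413063e-05 = 0.026915694 m^3. Sum: 0.017676099 + 0.026915694 = 0.044591793 m^3. 1 gallon = 0.0037854118 m^3, so 0.044591793 m^3 = 0.044591793 / 0.0037854118 = 11.779905 gallon ≈ 11.78 gallon (4 s.f.).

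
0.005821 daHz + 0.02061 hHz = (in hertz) 2.119. Check: 1 daHz = 10 Hz, so 0.005821 daHz = 0.005821 * 10 = 0.05821 Hz. 1 hHz = 100 Hz, so 0.02061 hHz = 0.02061 * 100 = 2.061 Hz. Sum: 0.05821 + 2.061 = 2.11921 Hz. 2.11921 Hz = 2.11921 hertz ≈ 2.119 hertz (4 s.f.).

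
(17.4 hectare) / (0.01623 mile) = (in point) 1.888e+07. Check: 1 hectare = 10000 m^2, so 17.4 hectare = 17.4 * 10000 = 174000 m^2. 1 mile = 1609.344 m, so 0.01623 mile = 0.01623 * 1609.344 = 26.119653 m. Combine: 174000 m^2 / 26.119653 m = 6661.6505 m. 1 point = 0.00035277778 m, so 6661.6505 m = 6661.6505 / 0.00035277778 = 18883419 point ≈ 1.888e+07 point (4 s.f.).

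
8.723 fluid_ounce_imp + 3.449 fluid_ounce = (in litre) 1 fluid_ounce_imp = 2.8413063e-05 m^3, so 8.723 fluid_ounce_imp = 8.723 * 2.8413063e-05 = 0.00024784714 m^3. 1 fluid_ounce = 2.957353e-05 m^3, so 3.449 fluid_ounce = 3.449 * 2.957353e-05 = 0.0001019991 m^3. Sum: 0.00024784714 + 0.0001019991 = 0.00034984625 m^3. 1 litre = 0.001 m^3, so 0.00034984625 m^3 = 0.00034984625 / 0.001 = 0.34984625 litre ≈ 0.3498 litre (4 s.f.). Final answer: 0.3498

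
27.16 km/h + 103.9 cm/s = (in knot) 1 km/h = 0.27777778 m/s, so 27.16 km/h = 27.16 * 0.27777778 = 7.5444444 m/s. 1 cm/s = 0.01 m/s, so 103.9 cm/s = 103.9 * 0.01 = 1.039 m/s. Sum: 7.5444444 + 1.039 = 8.5834444 m/s. 1 knot = 0.51444444 m/s, so 8.5834444 m/s = 8.5834444 / 0.51444444 = 16.684881 knot ≈ 16.68 knot (4 s.f.). Final answer: 16.68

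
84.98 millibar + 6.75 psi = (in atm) 0.5432. Check: 1 millibar = 100 Pa, so 84.98 millibar = 84.98 * 100 = 8498 Pa. 1 psi = 6894.7573 Pa, so 6.75 psi = 6.75 * 6894.7573 = 46539.612 Pa. Sum: 8498 + 46539.612 = 55037.612 Pa. 1 atm = 101325 Pa, so 55037.612 Pa = 55037.612 / 101325 = 0.543179 atm ≈ 0.5432 atm (4 s.f.).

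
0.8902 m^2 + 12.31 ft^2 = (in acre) 0.0005026. Check: 0.8902 m^2 is already in m^2. 1 ft^2 = 0.09290304 m^2, so 12.31 ft^2 = 12.31 * 0.09290304 = 1.1436364 m^2. Sum: 0.8902 + 1.1436364 = 2.0338364 m^2. 1 acre = 4046.8564 m^2, so 2.0338364 m^2 = 2.0338364 / 4046.8564 = 0.00050257192 acre ≈ 0.0005026 acre (4 s.f.).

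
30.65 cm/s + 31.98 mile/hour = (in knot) 1 cm/s = 0.01 m/s, so 30.65 cm/s = 30.65 * 0.01 = 0.3065 m/s. 1 mile/hour = 0.44704 m/s, so 31.98 mile/hour = 31.98 * 0.44704 = 14.296339 m/s. Sum: 0.3065 + 14.296339 = 14.602839 m/s. 1 knot = 0.51444444 m/s, so 14.602839 m/s = 14.602839 / 0.51444444 = 28.385649 knot ≈ 28.39 knot (4 s.f.). Final answer: 28.39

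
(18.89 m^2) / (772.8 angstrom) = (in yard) 18.89 m^2 is already in m^2. 1 angstrom = 1e-10 m, so 772.8 angstrom = 772.8 * 1e-10 = 7.728e-08 m. Combine: 18.89 m^2 / 7.728e-08 m = 2.4443582e+08 m. 1 yard = 0.9144 m, so 2.4443582e+08 m = 2.4443582e+08 / 0.9144 = 2.6731826e+08 yard ≈ 2.673e+08 yard (4 s.f.). Final answer: 2.673e+08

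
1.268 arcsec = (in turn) 9.784e-07. Check: 1 arcsec = 4.8481368e-06 rad, so 1.268 arcsec = 1.268 * 4.8481368e-06 = 6.1474375e-06 rad. 1 turn = 6.2831853 rad, so 6.1474375e-06 rad = 6.1474375e-06 / 6.2831853 = 9.7839506e-07 turn ≈ 9.784e-07 turn (4 s.f.).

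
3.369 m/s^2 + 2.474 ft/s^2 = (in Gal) 3.369 m/s^2 is already in m/s^2. 1 ft/s^2 = 0.3048 m/s^2, so 2.474 ft/s^2 = 2.474 * 0.3048 = 0.7540752 m/s^2. Sum: 3.369 + 0.7540752 = 4.1230752 m/s^2. 1 Gal = 0.01 m/s^2, so 4.1230752 m/s^2 = 4.1230752 / 0.01 = 412.30752 Gal ≈ 412.3 Gal (4 s.f.). Final answer: 412.3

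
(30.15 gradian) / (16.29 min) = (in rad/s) 1 gradian = 0.015707963 rad, so 30.15 gradian = 30.15 * 0.015707963 = 0.47359509 rad. 1 min = 60 s, so 16.29 min = 16.29 * 60 = 977.4 s. Combine: 0.47359509 rad / 977.4 s = 0.00048454583 rad/s. Result: 0.00048454583 rad/s ≈ 0.0004845 rad/s (4 s.f.). Final answer: 0.0004845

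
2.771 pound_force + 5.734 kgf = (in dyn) 1 pound_force = 4.4482216 N, so 2.771 pound_force = 2.771 * 4.4482216 = 12.326022 N. 1 kgf = 9.80665 N, so 5.734 kgf = 5.734 * 9.80665 = 56.231331 N. Sum: 12.326022 + 56.231331 = 68.557353 N. 1 dyn = 1e-05 N, so 68.557353 N = 68.557353 / 1e-05 = 6855735.3 dyn ≈ 6.856e+06 dyn (4 s.f.). Final answer: 6.856e+06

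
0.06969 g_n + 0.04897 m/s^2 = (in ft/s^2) 2.403. Check: 1 g_n = 9.80665 m/s^2, so 0.06969 g_n = 0.06969 * 9.80665 = 0.68342544 m/s^2. 0.04897 m/s^2 is already in m/s^2. Sum: 0.68342544 + 0.04897 = 0.73239544 m/s^2. 1 ft/s^2 = 0.3048 m/s^2, so 0.73239544 m/s^2 = 0.73239544 / 0.3048 = 2.4028722 ft/s^2 ≈ 2.403 ft/s^2 (4 s.f.).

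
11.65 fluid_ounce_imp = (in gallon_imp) 0.07281. Check: 1 fluid_ounce_imp = 2.8413063e-05 m^3, so 11.65 fluid_ounce_imp = 11.65 * 2.8413063e-05 = 0.00033101218 m^3. 1 gallon_imp = 0.00454609 m^3, so 0.00033101218 m^3 = 0.00033101218 / 0.00454609 = 0.0728125 gallon_imp ≈ 0.07281 gallon_imp (4 s.f.).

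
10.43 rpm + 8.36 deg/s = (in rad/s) 1.238. Check: 1 rpm = 0.10471976 rad/s, so 10.43 rpm = 10.43 * 0.10471976 = 1.092227 rad/s. 1 deg/s = 0.017453293 rad/s, so 8.36 deg/s = 8.36 * 0.017453293 = 0.14590953 rad/s. Sum: 1.092227 + 0.14590953 = 1.2381366 rad/s. Result: 1.2381366 rad/s ≈ 1.238 rad/s (4 s.f.).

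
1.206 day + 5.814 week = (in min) 6.034e+04. Check: 1 day = 86400 s, so 1.206 day = 1.206 * 86400 = 104198.4 s. 1 week = 604800 s, so 5.814 week = 5.814 * 604800 = 3516307.2 s. Sum: 104198.4 + 3516307.2 = 3620505.6 s. 1 min = 60 s, so 3620505.6 s = 3620505.6 / 60 = 60341.76 min ≈ 6.034e+04 min (4 s.f.).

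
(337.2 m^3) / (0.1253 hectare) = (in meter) 337.2 m^3 is already in m^3. 1 hectare = 10000 m^2, so 0.1253 hectare = 0.1253 * 10000 = 1253 m^2. Combine: 337.2 m^3 / 1253 m^2 = 0.26911413 m. 0.26911413 m = 0.26911413 meter ≈ 0.2691 meter (4 s.f.). Final answer: 0.2691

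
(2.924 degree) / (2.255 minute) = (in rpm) 1 degree = 0.017453293 rad, so 2.924 degree = 2.924 * 0.017453293 = 0.051033427 rad. 1 minute = 60 s, so 2.255 minute = 2.255 * 60 = 135.3 s. Combine: 0.051033427 rad / 135.3 s = 0.00037718719 rad/s. 1 rpm = 0.10471976 rad/s, so 0.00037718719 rad/s = 0.00037718719 / 0.10471976 = 0.0036018724 rpm ≈ 0.003602 rpm (4 s.f.). Final answer: 0.003602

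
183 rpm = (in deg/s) 1 rpm = 0.10471976 rad/s, so 183 rpm = 183 * 0.10471976 = 19.163715 rad/s. 1 deg/s = 0.017453293 rad/s, so 19.163715 rad/s = 19.163715 / 0.017453293 = 1098 deg/s. Final answer: 1098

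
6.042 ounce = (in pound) 0.3776. Check: 1 ounce = 0.028349523 kg, so 6.042 ounce = 6.042 * 0.028349523 = 0.17128782 kg. 1 pound = 0.45359237 kg, so 0.17128782 kg = 0.17128782 / 0.45359237 = 0.377625 pound ≈ 0.3776 pound (4 s.f.).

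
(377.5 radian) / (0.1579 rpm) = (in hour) 377.5 radian = 377.5 rad. 1 rpm = 0.10471976 rad/s, so 0.1579 rpm = 0.1579 * 0.10471976 = 0.016535249 rad/s. Combine: 377.5 rad / 0.016535249 rad/s = 22830.016 s. 1 hour = 3600 s, so 22830.016 s = 22830.016 / 3600 = 6.341671 hour ≈ 6.342 hour (4 s.f.). Final answer: 6.342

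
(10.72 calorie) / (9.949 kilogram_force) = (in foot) 1 calorie = 4.184 J, so 10.72 calorie = 10.72 * 4.184 = 44.85248 J. 1 kilogram_force = 9.80665 N, so 9.949 kilogram_force = 9.949 * 9.80665 = 97.566361 N. Combine: 44.85248 J / 97.566361 N = 0.45971254 m. 1 foot = 0.3048 m, so 0.45971254 m = 0.45971254 / 0.3048 = 1.5082433 foot ≈ 1.508 foot (4 s.f.). Final answer: 1.508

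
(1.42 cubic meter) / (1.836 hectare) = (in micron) 77.34. Check: 1.42 cubic meter = 1.42 m^3. 1 hectare = 10000 m^2, so 1.836 hectare = 1.836 * 10000 = 18360 m^2. Combine: 1.42 m^3 / 18360 m^2 = 7.7342048e-05 m. 1 micron = 1e-06 m, so 7.7342048e-05 m = 7.7342048e-05 / 1e-06 = 77.342048 micron ≈ 77.34 micron (4 s.f.).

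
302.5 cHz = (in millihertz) 1 cHz = 0.01 Hz, so 302.5 cHz = 302.5 * 0.01 = 3.025 Hz. 1 millihertz = 0.001 Hz, so 3.025 Hz = 3.025 / 0.001 = 3025 millihertz. Final answer: 3025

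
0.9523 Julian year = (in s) 3.005e+07. Check: 1 Julian year = 31557600 s, so 0.9523 Julian year = 0.9523 * 31557600 = 30052302 s. Result: 30052302 s ≈ 3.005e+07 s (4 s.f.).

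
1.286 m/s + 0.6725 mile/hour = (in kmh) 5.712. Check: 1.286 m/s is already in m/s. 1 mile/hour = 0.44704 m/s, so 0.6725 mile/hour = 0.6725 * 0.44704 = 0.3006344 m/s. Sum: 1.286 + 0.3006344 = 1.5866344 m/s. 1 kmh = 0.27777778 m/s, so 1.5866344 m/s = 1.5866344 / 0.27777778 = 5.7118838 kmh ≈ 5.712 kmh (4 s.f.).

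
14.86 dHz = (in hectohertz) 0.01486. Check: 1 dHz = 0.1 Hz, so 14.86 dHz = 14.86 * 0.1 = 1.486 Hz. 1 hectohertz = 100 Hz, so 1.486 Hz = 1.486 / 100 = 0.01486 hectohertz.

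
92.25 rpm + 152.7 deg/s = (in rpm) 117.7. Check: 1 rpm = 0.10471976 rad/s, so 92.25 rpm = 92.25 * 0.10471976 = 9.6603974 rad/s. 1 deg/s = 0.017453293 rad/s, so 152.7 deg/s = 152.7 * 0.017453293 = 2.6651178 rad/s. Sum: 9.6603974 + 2.6651178 = 12.325515 rad/s. 1 rpm = 0.10471976 rad/s, so 12.325515 rad/s = 12.325515 / 0.10471976 = 117.7 rpm.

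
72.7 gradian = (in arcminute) 3926. Check: 1 gradian = 0.015707963 rad, so 72.7 gradian = 72.7 * 0.015707963 = 1.1419689 rad. 1 arcminute = 0.00029088821 rad, so 1.1419689 rad = 1.1419689 / 0.00029088821 = 3925.8 arcminute ≈ 3926 arcminute (4 s.f.).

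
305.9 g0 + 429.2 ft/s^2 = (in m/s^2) 3131. Check: 1 g0 = 9.80665 m/s^2, so 305.9 g0 = 305.9 * 9.80665 = 2999.8542 m/s^2. 1 ft/s^2 = 0.3048 m/s^2, so 429.2 ft/s^2 = 429.2 * 0.3048 = 130.82016 m/s^2. Sum: 2999.8542 + 130.82016 = 3130.6744 m/s^2. Result: 3130.6744 m/s^2 ≈ 3131 m/s^2 (4 s.f.).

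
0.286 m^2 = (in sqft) 1 sqft = 0.09290304 m^2, so 0.286 m^2 = 0.286 / 0.09290304 = 3.0784784 sqft ≈ 3.078 sqft (4 s.f.). Final answer: 3.078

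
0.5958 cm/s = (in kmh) 0.02145. Check: 1 cm/s = 0.01 m/s, so 0.5958 cm/s = 0.5958 * 0.01 = 0.005958 m/s. 1 kmh = 0.27777778 m/s, so 0.005958 m/s = 0.005958 / 0.27777778 = 0.0214488 kmh ≈ 0.02145 kmh (4 s.f.).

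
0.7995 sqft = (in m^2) 0.07428. Check: 1 sqft = 0.09290304 m^2, so 0.7995 sqft = 0.7995 * 0.09290304 = 0.07427598 m^2. Result: 0.07427598 m^2 ≈ 0.07428 m^2 (4 s.f.).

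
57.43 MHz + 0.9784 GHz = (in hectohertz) 1 MHz = 1000000 Hz, so 57.43 MHz = 57.43 * 1000000 = 57430000 Hz. 1 GHz = 1e+09 Hz, so 0.9784 GHz = 0.9784 * 1e+09 = 9.784e+08 Hz. Sum: 57430000 + 9.784e+08 = 1.03583e+09 Hz. 1 hectohertz = 100 Hz, so 1.03583e+09 Hz = 1.03583e+09 / 100 = 10358300 hectohertz ≈ 1.036e+07 hectohertz (4 s.f.). Final answer: 1.036e+07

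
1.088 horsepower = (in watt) 1 horsepower = 745.69987 W, so 1.088 horsepower = 1.088 * 745.69987 = 811.32146 W. 811.32146 W = 811.32146 watt ≈ 811.3 watt (4 s.f.). Final answer: 811.3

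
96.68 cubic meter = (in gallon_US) 2.554e+04. Check: 96.68 cubic meter = 96.68 m^3. 1 gallon_US = 0.0037854118 m^3, so 96.68 m^3 = 96.68 / 0.0037854118 = 25540.154 gallon_US ≈ 2.554e+04 gallon_US (4 s.f.).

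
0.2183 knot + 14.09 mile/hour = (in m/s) 6.411. Check: 1 knot = 0.51444444 m/s, so 0.2183 knot = 0.2183 * 0.51444444 = 0.11230322 m/s. 1 mile/hour = 0.44704 m/s, so 14.09 mile/hour = 14.09 * 0.44704 = 6.2987936 m/s. Sum: 0.11230322 + 6.2987936 = 6.4110968 m/s. Result: 6.4110968 m/s ≈ 6.411 m/s (4 s.f.).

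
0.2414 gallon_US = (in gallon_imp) 0.201. Check: 1 gallon_US = 0.0037854118 m^3, so 0.2414 gallon_US = 0.2414 * 0.0037854118 = 0.0009137984 m^3. 1 gallon_imp = 0.00454609 m^3, so 0.0009137984 m^3 = 0.0009137984 / 0.00454609 = 0.20100755 gallon_imp ≈ 0.201 gallon_imp (4 s.f.).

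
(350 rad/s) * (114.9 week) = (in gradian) 1.548e+12. Check: 350 rad/s is already in rad/s. 1 week = 604800 s, so 114.9 week = 114.9 * 604800 = 69491520 s. Combine: 350 rad/s * 69491520 s = 2.4322032e+10 rad. 1 gradian = 0.015707963 rad, so 2.4322032e+10 rad = 2.4322032e+10 / 0.015707963 = 1.5483886e+12 gradian ≈ 1.548e+12 gradian (4 s.f.).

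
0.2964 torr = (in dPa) 395.2. Check: 1 torr = 133.32237 Pa, so 0.2964 torr = 0.2964 * 133.32237 = 39.51675 Pa. 1 dPa = 0.1 Pa, so 39.51675 Pa = 39.51675 / 0.1 = 395.1675 dPa ≈ 395.2 dPa (4 s.f.).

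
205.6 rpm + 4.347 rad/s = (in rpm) 247.1. Check: 1 rpm = 0.10471976 rad/s, so 205.6 rpm = 205.6 * 0.10471976 = 21.530382 rad/s. 4.347 rad/s is already in rad/s. Sum: 21.530382 + 4.347 = 25.877382 rad/s. 1 rpm = 0.10471976 rad/s, so 25.877382 rad/s = 25.877382 / 0.10471976 = 247.11079 rpm ≈ 247.1 rpm (4 s.f.).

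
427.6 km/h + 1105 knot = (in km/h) 2474. Check: 1 km/h = 0.27777778 m/s, so 427.6 km/h = 427.6 * 0.27777778 = 118.77778 m/s. 1 knot = 0.51444444 m/s, so 1105 knot = 1105 * 0.51444444 = 568.46111 m/s. Sum: 118.77778 + 568.46111 = 687.23889 m/s. 1 km/h = 0.27777778 m/s, so 687.23889 m/s = 687.23889 / 0.27777778 = 2474.06 km/h ≈ 2474 km/h (4 s.f.).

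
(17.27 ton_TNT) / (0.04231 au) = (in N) 11.42. Check: 1 ton_TNT = 4.184e+09 J, so 17.27 ton_TNT = 17.27 * 4.184e+09 = 7.225768e+10 J. 1 au = 1.4959787e+11 m, so 0.04231 au = 0.04231 * 1.4959787e+11 = 6.3294859e+09 m. Combine: 7.225768e+10 J / 6.3294859e+09 m = 11.416042 N. Result: 11.416042 N ≈ 11.42 N (4 s.f.).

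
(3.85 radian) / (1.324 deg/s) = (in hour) 3.85 radian = 3.85 rad. 1 deg/s = 0.017453293 rad/s, so 1.324 deg/s = 1.324 * 0.017453293 = 0.023108159 rad/s. Combine: 3.85 rad / 0.023108159 rad/s = 166.60782 s. 1 hour = 3600 s, so 166.60782 s = 166.60782 / 3600 = 0.046279949 hour ≈ 0.04628 hour (4 s.f.). Final answer: 0.04628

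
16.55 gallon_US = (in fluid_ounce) 1 gallon_US = 0.0037854118 m^3, so 16.55 gallon_US = 16.55 * 0.0037854118 = 0.062648565 m^3. 1 fluid_ounce = 2.957353e-05 m^3, so 0.062648565 m^3 = 0.062648565 / 2.957353e-05 = 2118.4 fluid_ounce ≈ 2118 fluid_ounce (4 s.f.). Final answer: 2118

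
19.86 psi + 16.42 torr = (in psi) 1 psi = 6894.7573 Pa, so 19.86 psi = 19.86 * 6894.7573 = 136929.88 Pa. 1 torr = 133.32237 Pa, so 16.42 torr = 16.42 * 133.32237 = 2189.1533 Pa. Sum: 136929.88 + 2189.1533 = 139119.03 Pa. 1 psi = 6894.7573 Pa, so 139119.03 Pa = 139119.03 / 6894.7573 = 20.17751 psi ≈ 20.18 psi (4 s.f.). Final answer: 20.18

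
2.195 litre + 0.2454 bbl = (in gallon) 1 litre = 0.001 m^3, so 2.195 litre = 2.195 * 0.001 = 0.002195 m^3. 1 bbl = 0.15898729 m^3, so 0.2454 bbl = 0.2454 * 0.15898729 = 0.039015482 m^3. Sum: 0.002195 + 0.039015482 = 0.041210482 m^3. 1 gallon = 0.0037854118 m^3, so 0.041210482 m^3 = 0.041210482 / 0.0037854118 = 10.886658 gallon ≈ 10.89 gallon (4 s.f.). Final answer: 10.89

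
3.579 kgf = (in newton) 1 kgf = 9.80665 N, so 3.579 kgf = 3.579 * 9.80665 = 35.098 N. 35.098 N = 35.098 newton ≈ 35.1 newton (4 s.f.). Final answer: 35.1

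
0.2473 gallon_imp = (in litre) 1 gallon_imp = 0.00454609 m^3, so 0.2473 gallon_imp = 0.2473 * 0.00454609 = 0.0011242481 m^3. 1 litre = 0.001 m^3, so 0.0011242481 m^3 = 0.0011242481 / 0.001 = 1.1242481 litre ≈ 1.124 litre (4 s.f.). Final answer: 1.124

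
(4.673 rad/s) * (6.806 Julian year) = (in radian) 4.673 rad/s is already in rad/s. 1 Julian year = 31557600 s, so 6.806 Julian year = 6.806 * 31557600 = 2.1478103e+08 s. Combine: 4.673 rad/s * 2.1478103e+08 s = 1.0036717e+09 rad. 1.0036717e+09 rad = 1.0036717e+09 radian ≈ 1.004e+09 radian (4 s.f.). Final answer: 1.004e+09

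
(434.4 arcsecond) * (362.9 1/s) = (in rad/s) 0.7643. Check: 1 arcsecond = 4.8481368e-06 rad, so 434.4 arcsecond = 434.4 * 4.8481368e-06 = 0.0021060306 rad. 362.9 1/s = 362.9 Hz. Combine: 0.0021060306 rad * 362.9 Hz = 0.76427852 rad/s. Result: 0.76427852 rad/s ≈ 0.7643 rad/s (4 s.f.).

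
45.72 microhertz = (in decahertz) 1 microhertz = 1e-06 Hz, so 45.72 microhertz = 45.72 * 1e-06 = 4.572e-05 Hz. 1 decahertz = 10 Hz, so 4.572e-05 Hz = 4.572e-05 / 10 = 4.572e-06 decahertz. Final answer: 4.572e-06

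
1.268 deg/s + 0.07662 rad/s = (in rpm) 1 deg/s = 0.017453293 rad/s, so 1.268 deg/s = 1.268 * 0.017453293 = 0.022130775 rad/s. 0.07662 rad/s is already in rad/s. Sum: 0.022130775 + 0.07662 = 0.098750775 rad/s. 1 rpm = 0.10471976 rad/s, so 0.098750775 rad/s = 0.098750775 / 0.10471976 = 0.94300044 rpm ≈ 0.943 rpm (4 s.f.). Final answer: 0.943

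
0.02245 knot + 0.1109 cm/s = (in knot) 1 knot = 0.51444444 m/s, so 0.02245 knot = 0.02245 * 0.51444444 = 0.011549278 m/s. 1 cm/s = 0.01 m/s, so 0.1109 cm/s = 0.1109 * 0.01 = 0.001109 m/s. Sum: 0.011549278 + 0.001109 = 0.012658278 m/s. 1 knot = 0.51444444 m/s, so 0.012658278 m/s = 0.012658278 / 0.51444444 = 0.024605724 knot ≈ 0.02461 knot (4 s.f.). Final answer: 0.02461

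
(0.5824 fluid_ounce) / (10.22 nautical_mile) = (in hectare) 9.1e-14. Check: 1 fluid_ounce = 2.957353e-05 m^3, so 0.5824 fluid_ounce = 0.5824 * 2.957353e-05 = 1.7223624e-05 m^3. 1 nautical_mile = 1852 m, so 10.22 nautical_mile = 10.22 * 1852 = 18927.44 m. Combine: 1.7223624e-05 m^3 / 18927.44 m = 9.0998168e-10 m^2. 1 hectare = 10000 m^2, so 9.0998168e-10 m^2 = 9.0998168e-10 / 10000 = 9.0998168e-14 hectare ≈ 9.1e-14 hectare (4 s.f.).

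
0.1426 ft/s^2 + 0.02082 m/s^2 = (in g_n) 1 ft/s^2 = 0.3048 m/s^2, so 0.1426 ft/s^2 = 0.1426 * 0.3048 = 0.04346448 m/s^2. 0.02082 m/s^2 is already in m/s^2. Sum: 0.04346448 + 0.02082 = 0.06428448 m/s^2. 1 g_n = 9.80665 m/s^2, so 0.06428448 m/s^2 = 0.06428448 / 9.80665 = 0.0065551926 g_n ≈ 0.006555 g_n (4 s.f.). Final answer: 0.006555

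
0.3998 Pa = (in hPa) 1 hPa = 100 Pa, so 0.3998 Pa = 0.3998 / 100 = 0.003998 hPa. Final answer: 0.003998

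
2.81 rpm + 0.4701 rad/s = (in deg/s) 1 rpm = 0.10471976 rad/s, so 2.81 rpm = 2.81 * 0.10471976 = 0.29426251 rad/s. 0.4701 rad/s is already in rad/s. Sum: 0.29426251 + 0.4701 = 0.76436251 rad/s. 1 deg/s = 0.017453293 rad/s, so 0.76436251 rad/s = 0.76436251 / 0.017453293 = 43.794746 deg/s ≈ 43.79 deg/s (4 s.f.). Final answer: 43.79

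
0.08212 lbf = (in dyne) 1 lbf = 4.4482216 N, so 0.08212 lbf = 0.08212 * 4.4482216 = 0.36528796 N. 1 dyne = 1e-05 N, so 0.36528796 N = 0.36528796 / 1e-05 = 36528.796 dyne ≈ 3.653e+04 dyne (4 s.f.). Final answer: 3.653e+04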